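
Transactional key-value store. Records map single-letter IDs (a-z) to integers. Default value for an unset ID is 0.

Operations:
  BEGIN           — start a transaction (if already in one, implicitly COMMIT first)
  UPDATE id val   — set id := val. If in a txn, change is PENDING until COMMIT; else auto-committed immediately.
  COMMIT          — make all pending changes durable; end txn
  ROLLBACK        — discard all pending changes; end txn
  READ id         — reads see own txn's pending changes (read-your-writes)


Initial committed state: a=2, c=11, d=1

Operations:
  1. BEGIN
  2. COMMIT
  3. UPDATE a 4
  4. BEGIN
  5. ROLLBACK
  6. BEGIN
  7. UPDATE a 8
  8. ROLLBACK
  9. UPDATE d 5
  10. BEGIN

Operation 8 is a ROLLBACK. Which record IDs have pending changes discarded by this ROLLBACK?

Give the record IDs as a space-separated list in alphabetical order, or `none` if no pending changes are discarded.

Answer: a

Derivation:
Initial committed: {a=2, c=11, d=1}
Op 1: BEGIN: in_txn=True, pending={}
Op 2: COMMIT: merged [] into committed; committed now {a=2, c=11, d=1}
Op 3: UPDATE a=4 (auto-commit; committed a=4)
Op 4: BEGIN: in_txn=True, pending={}
Op 5: ROLLBACK: discarded pending []; in_txn=False
Op 6: BEGIN: in_txn=True, pending={}
Op 7: UPDATE a=8 (pending; pending now {a=8})
Op 8: ROLLBACK: discarded pending ['a']; in_txn=False
Op 9: UPDATE d=5 (auto-commit; committed d=5)
Op 10: BEGIN: in_txn=True, pending={}
ROLLBACK at op 8 discards: ['a']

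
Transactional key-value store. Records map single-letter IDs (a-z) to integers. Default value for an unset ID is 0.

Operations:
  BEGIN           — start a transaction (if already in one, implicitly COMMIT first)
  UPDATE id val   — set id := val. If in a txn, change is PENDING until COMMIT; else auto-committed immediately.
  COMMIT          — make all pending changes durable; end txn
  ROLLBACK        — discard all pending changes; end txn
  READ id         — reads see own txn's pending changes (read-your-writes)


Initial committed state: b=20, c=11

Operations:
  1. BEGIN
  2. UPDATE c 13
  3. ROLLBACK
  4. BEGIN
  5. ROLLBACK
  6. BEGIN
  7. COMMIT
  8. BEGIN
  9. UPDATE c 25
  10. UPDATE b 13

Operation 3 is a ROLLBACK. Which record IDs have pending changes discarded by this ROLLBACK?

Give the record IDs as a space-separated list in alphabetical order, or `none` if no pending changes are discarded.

Initial committed: {b=20, c=11}
Op 1: BEGIN: in_txn=True, pending={}
Op 2: UPDATE c=13 (pending; pending now {c=13})
Op 3: ROLLBACK: discarded pending ['c']; in_txn=False
Op 4: BEGIN: in_txn=True, pending={}
Op 5: ROLLBACK: discarded pending []; in_txn=False
Op 6: BEGIN: in_txn=True, pending={}
Op 7: COMMIT: merged [] into committed; committed now {b=20, c=11}
Op 8: BEGIN: in_txn=True, pending={}
Op 9: UPDATE c=25 (pending; pending now {c=25})
Op 10: UPDATE b=13 (pending; pending now {b=13, c=25})
ROLLBACK at op 3 discards: ['c']

Answer: c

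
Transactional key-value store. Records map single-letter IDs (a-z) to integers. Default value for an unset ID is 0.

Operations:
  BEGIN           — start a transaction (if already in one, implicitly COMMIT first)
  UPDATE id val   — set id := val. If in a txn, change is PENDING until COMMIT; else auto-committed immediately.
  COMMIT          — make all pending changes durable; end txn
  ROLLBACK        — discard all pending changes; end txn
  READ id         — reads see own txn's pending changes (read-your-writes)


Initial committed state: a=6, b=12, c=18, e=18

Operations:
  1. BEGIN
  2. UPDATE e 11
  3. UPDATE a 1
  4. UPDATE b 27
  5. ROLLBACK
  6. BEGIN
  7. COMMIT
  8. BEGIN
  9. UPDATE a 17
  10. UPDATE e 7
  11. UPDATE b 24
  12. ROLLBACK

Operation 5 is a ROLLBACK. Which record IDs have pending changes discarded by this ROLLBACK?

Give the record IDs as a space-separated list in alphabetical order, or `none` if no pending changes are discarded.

Initial committed: {a=6, b=12, c=18, e=18}
Op 1: BEGIN: in_txn=True, pending={}
Op 2: UPDATE e=11 (pending; pending now {e=11})
Op 3: UPDATE a=1 (pending; pending now {a=1, e=11})
Op 4: UPDATE b=27 (pending; pending now {a=1, b=27, e=11})
Op 5: ROLLBACK: discarded pending ['a', 'b', 'e']; in_txn=False
Op 6: BEGIN: in_txn=True, pending={}
Op 7: COMMIT: merged [] into committed; committed now {a=6, b=12, c=18, e=18}
Op 8: BEGIN: in_txn=True, pending={}
Op 9: UPDATE a=17 (pending; pending now {a=17})
Op 10: UPDATE e=7 (pending; pending now {a=17, e=7})
Op 11: UPDATE b=24 (pending; pending now {a=17, b=24, e=7})
Op 12: ROLLBACK: discarded pending ['a', 'b', 'e']; in_txn=False
ROLLBACK at op 5 discards: ['a', 'b', 'e']

Answer: a b e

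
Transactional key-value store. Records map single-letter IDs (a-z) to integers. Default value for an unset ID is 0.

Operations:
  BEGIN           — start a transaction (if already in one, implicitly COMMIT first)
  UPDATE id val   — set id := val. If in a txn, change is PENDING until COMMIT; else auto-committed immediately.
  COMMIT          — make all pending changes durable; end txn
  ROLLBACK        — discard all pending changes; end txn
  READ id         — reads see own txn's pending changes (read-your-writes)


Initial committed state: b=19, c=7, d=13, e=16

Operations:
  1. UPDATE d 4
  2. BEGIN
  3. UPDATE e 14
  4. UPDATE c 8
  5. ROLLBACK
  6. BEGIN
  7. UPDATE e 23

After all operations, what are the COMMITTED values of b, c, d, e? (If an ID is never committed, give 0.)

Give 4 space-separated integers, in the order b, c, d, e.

Answer: 19 7 4 16

Derivation:
Initial committed: {b=19, c=7, d=13, e=16}
Op 1: UPDATE d=4 (auto-commit; committed d=4)
Op 2: BEGIN: in_txn=True, pending={}
Op 3: UPDATE e=14 (pending; pending now {e=14})
Op 4: UPDATE c=8 (pending; pending now {c=8, e=14})
Op 5: ROLLBACK: discarded pending ['c', 'e']; in_txn=False
Op 6: BEGIN: in_txn=True, pending={}
Op 7: UPDATE e=23 (pending; pending now {e=23})
Final committed: {b=19, c=7, d=4, e=16}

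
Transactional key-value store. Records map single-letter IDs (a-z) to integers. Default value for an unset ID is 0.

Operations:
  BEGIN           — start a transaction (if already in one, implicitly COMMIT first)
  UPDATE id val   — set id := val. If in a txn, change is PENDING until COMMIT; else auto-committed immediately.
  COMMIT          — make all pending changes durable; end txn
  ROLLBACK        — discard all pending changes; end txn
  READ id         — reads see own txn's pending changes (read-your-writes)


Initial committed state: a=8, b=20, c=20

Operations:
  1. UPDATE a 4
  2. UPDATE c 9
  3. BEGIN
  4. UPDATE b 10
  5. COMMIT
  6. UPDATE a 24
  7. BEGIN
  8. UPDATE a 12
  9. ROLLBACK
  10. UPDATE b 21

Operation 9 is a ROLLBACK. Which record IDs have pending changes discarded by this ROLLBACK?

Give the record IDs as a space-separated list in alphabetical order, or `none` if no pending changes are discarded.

Answer: a

Derivation:
Initial committed: {a=8, b=20, c=20}
Op 1: UPDATE a=4 (auto-commit; committed a=4)
Op 2: UPDATE c=9 (auto-commit; committed c=9)
Op 3: BEGIN: in_txn=True, pending={}
Op 4: UPDATE b=10 (pending; pending now {b=10})
Op 5: COMMIT: merged ['b'] into committed; committed now {a=4, b=10, c=9}
Op 6: UPDATE a=24 (auto-commit; committed a=24)
Op 7: BEGIN: in_txn=True, pending={}
Op 8: UPDATE a=12 (pending; pending now {a=12})
Op 9: ROLLBACK: discarded pending ['a']; in_txn=False
Op 10: UPDATE b=21 (auto-commit; committed b=21)
ROLLBACK at op 9 discards: ['a']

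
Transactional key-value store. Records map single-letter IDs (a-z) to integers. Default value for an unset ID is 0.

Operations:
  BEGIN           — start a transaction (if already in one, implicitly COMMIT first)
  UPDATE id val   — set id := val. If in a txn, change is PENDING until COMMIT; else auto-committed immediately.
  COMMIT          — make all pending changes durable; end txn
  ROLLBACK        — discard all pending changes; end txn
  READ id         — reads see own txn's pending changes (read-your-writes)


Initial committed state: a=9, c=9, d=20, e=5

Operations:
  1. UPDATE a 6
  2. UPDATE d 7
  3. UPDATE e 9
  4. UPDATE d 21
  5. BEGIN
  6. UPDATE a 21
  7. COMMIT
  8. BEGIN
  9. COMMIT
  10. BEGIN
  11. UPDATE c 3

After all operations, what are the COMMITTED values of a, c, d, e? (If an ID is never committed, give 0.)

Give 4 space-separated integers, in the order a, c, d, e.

Initial committed: {a=9, c=9, d=20, e=5}
Op 1: UPDATE a=6 (auto-commit; committed a=6)
Op 2: UPDATE d=7 (auto-commit; committed d=7)
Op 3: UPDATE e=9 (auto-commit; committed e=9)
Op 4: UPDATE d=21 (auto-commit; committed d=21)
Op 5: BEGIN: in_txn=True, pending={}
Op 6: UPDATE a=21 (pending; pending now {a=21})
Op 7: COMMIT: merged ['a'] into committed; committed now {a=21, c=9, d=21, e=9}
Op 8: BEGIN: in_txn=True, pending={}
Op 9: COMMIT: merged [] into committed; committed now {a=21, c=9, d=21, e=9}
Op 10: BEGIN: in_txn=True, pending={}
Op 11: UPDATE c=3 (pending; pending now {c=3})
Final committed: {a=21, c=9, d=21, e=9}

Answer: 21 9 21 9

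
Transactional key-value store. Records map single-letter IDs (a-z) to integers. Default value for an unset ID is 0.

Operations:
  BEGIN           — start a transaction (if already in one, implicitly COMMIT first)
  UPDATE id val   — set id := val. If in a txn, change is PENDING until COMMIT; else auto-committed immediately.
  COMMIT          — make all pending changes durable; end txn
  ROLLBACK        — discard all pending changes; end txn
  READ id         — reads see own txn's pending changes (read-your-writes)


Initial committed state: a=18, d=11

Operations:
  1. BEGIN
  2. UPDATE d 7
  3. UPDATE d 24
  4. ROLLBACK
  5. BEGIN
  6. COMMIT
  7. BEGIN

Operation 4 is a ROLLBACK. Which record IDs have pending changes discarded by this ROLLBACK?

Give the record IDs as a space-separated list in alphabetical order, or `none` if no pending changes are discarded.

Answer: d

Derivation:
Initial committed: {a=18, d=11}
Op 1: BEGIN: in_txn=True, pending={}
Op 2: UPDATE d=7 (pending; pending now {d=7})
Op 3: UPDATE d=24 (pending; pending now {d=24})
Op 4: ROLLBACK: discarded pending ['d']; in_txn=False
Op 5: BEGIN: in_txn=True, pending={}
Op 6: COMMIT: merged [] into committed; committed now {a=18, d=11}
Op 7: BEGIN: in_txn=True, pending={}
ROLLBACK at op 4 discards: ['d']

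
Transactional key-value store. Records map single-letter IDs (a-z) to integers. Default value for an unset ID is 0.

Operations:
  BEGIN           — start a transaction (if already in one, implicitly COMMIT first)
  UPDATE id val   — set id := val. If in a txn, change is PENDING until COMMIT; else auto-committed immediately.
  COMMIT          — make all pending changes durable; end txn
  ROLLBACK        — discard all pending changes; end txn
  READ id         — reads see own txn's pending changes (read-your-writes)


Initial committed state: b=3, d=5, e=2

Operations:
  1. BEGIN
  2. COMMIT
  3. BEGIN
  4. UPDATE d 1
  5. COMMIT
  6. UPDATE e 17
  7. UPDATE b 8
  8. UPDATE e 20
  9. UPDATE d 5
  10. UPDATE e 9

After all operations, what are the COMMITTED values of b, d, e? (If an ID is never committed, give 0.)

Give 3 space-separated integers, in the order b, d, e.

Answer: 8 5 9

Derivation:
Initial committed: {b=3, d=5, e=2}
Op 1: BEGIN: in_txn=True, pending={}
Op 2: COMMIT: merged [] into committed; committed now {b=3, d=5, e=2}
Op 3: BEGIN: in_txn=True, pending={}
Op 4: UPDATE d=1 (pending; pending now {d=1})
Op 5: COMMIT: merged ['d'] into committed; committed now {b=3, d=1, e=2}
Op 6: UPDATE e=17 (auto-commit; committed e=17)
Op 7: UPDATE b=8 (auto-commit; committed b=8)
Op 8: UPDATE e=20 (auto-commit; committed e=20)
Op 9: UPDATE d=5 (auto-commit; committed d=5)
Op 10: UPDATE e=9 (auto-commit; committed e=9)
Final committed: {b=8, d=5, e=9}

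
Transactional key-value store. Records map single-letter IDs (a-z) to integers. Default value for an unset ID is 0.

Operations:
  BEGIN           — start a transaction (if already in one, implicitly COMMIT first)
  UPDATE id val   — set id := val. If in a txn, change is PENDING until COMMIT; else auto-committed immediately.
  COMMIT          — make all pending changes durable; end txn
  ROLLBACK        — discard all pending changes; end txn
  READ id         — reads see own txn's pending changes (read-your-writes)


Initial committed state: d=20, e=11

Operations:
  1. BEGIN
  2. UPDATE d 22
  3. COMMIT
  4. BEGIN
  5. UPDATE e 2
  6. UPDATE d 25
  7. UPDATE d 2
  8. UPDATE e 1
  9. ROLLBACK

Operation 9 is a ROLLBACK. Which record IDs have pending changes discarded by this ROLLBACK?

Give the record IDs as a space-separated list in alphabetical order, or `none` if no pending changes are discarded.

Answer: d e

Derivation:
Initial committed: {d=20, e=11}
Op 1: BEGIN: in_txn=True, pending={}
Op 2: UPDATE d=22 (pending; pending now {d=22})
Op 3: COMMIT: merged ['d'] into committed; committed now {d=22, e=11}
Op 4: BEGIN: in_txn=True, pending={}
Op 5: UPDATE e=2 (pending; pending now {e=2})
Op 6: UPDATE d=25 (pending; pending now {d=25, e=2})
Op 7: UPDATE d=2 (pending; pending now {d=2, e=2})
Op 8: UPDATE e=1 (pending; pending now {d=2, e=1})
Op 9: ROLLBACK: discarded pending ['d', 'e']; in_txn=False
ROLLBACK at op 9 discards: ['d', 'e']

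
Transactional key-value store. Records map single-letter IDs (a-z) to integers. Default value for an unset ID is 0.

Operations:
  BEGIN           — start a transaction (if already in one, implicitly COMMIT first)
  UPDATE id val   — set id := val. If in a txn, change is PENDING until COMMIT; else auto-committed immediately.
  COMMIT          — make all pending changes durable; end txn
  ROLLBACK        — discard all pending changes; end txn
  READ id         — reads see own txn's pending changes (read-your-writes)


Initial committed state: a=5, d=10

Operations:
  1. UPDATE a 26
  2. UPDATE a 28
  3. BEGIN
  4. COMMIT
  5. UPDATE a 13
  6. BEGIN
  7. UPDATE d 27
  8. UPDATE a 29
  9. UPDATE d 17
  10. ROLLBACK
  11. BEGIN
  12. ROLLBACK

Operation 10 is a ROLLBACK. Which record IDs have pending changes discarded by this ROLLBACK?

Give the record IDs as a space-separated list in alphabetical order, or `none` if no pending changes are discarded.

Initial committed: {a=5, d=10}
Op 1: UPDATE a=26 (auto-commit; committed a=26)
Op 2: UPDATE a=28 (auto-commit; committed a=28)
Op 3: BEGIN: in_txn=True, pending={}
Op 4: COMMIT: merged [] into committed; committed now {a=28, d=10}
Op 5: UPDATE a=13 (auto-commit; committed a=13)
Op 6: BEGIN: in_txn=True, pending={}
Op 7: UPDATE d=27 (pending; pending now {d=27})
Op 8: UPDATE a=29 (pending; pending now {a=29, d=27})
Op 9: UPDATE d=17 (pending; pending now {a=29, d=17})
Op 10: ROLLBACK: discarded pending ['a', 'd']; in_txn=False
Op 11: BEGIN: in_txn=True, pending={}
Op 12: ROLLBACK: discarded pending []; in_txn=False
ROLLBACK at op 10 discards: ['a', 'd']

Answer: a d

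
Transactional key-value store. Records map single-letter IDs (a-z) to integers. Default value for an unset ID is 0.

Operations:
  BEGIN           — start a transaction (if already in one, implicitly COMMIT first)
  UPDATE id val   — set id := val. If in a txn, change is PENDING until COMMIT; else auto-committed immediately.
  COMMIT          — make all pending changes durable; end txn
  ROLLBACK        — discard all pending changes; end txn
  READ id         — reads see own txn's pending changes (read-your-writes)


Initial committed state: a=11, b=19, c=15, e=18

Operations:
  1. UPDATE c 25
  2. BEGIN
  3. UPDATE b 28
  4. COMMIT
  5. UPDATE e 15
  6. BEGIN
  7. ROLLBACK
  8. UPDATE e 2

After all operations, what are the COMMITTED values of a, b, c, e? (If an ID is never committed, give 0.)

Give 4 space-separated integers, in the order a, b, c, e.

Answer: 11 28 25 2

Derivation:
Initial committed: {a=11, b=19, c=15, e=18}
Op 1: UPDATE c=25 (auto-commit; committed c=25)
Op 2: BEGIN: in_txn=True, pending={}
Op 3: UPDATE b=28 (pending; pending now {b=28})
Op 4: COMMIT: merged ['b'] into committed; committed now {a=11, b=28, c=25, e=18}
Op 5: UPDATE e=15 (auto-commit; committed e=15)
Op 6: BEGIN: in_txn=True, pending={}
Op 7: ROLLBACK: discarded pending []; in_txn=False
Op 8: UPDATE e=2 (auto-commit; committed e=2)
Final committed: {a=11, b=28, c=25, e=2}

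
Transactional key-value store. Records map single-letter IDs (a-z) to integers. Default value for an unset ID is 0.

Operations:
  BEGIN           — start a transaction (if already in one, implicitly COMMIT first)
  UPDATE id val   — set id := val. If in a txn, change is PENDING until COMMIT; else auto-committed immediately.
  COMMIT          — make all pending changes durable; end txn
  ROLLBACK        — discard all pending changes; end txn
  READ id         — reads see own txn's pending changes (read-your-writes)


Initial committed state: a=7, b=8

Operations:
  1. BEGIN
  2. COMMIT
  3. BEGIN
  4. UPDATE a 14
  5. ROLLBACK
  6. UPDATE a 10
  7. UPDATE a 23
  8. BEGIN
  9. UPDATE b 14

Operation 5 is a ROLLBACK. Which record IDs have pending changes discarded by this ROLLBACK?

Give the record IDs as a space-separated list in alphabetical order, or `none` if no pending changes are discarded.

Answer: a

Derivation:
Initial committed: {a=7, b=8}
Op 1: BEGIN: in_txn=True, pending={}
Op 2: COMMIT: merged [] into committed; committed now {a=7, b=8}
Op 3: BEGIN: in_txn=True, pending={}
Op 4: UPDATE a=14 (pending; pending now {a=14})
Op 5: ROLLBACK: discarded pending ['a']; in_txn=False
Op 6: UPDATE a=10 (auto-commit; committed a=10)
Op 7: UPDATE a=23 (auto-commit; committed a=23)
Op 8: BEGIN: in_txn=True, pending={}
Op 9: UPDATE b=14 (pending; pending now {b=14})
ROLLBACK at op 5 discards: ['a']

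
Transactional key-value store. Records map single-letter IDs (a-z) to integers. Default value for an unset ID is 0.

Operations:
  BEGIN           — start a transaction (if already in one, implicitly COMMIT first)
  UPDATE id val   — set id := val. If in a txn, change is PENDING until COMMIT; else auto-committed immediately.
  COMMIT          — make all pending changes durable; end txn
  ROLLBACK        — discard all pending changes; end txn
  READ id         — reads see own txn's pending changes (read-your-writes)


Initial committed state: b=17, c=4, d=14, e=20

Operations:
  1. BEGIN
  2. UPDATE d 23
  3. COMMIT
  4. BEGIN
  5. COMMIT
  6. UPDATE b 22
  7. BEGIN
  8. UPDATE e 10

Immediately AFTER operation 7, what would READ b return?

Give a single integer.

Initial committed: {b=17, c=4, d=14, e=20}
Op 1: BEGIN: in_txn=True, pending={}
Op 2: UPDATE d=23 (pending; pending now {d=23})
Op 3: COMMIT: merged ['d'] into committed; committed now {b=17, c=4, d=23, e=20}
Op 4: BEGIN: in_txn=True, pending={}
Op 5: COMMIT: merged [] into committed; committed now {b=17, c=4, d=23, e=20}
Op 6: UPDATE b=22 (auto-commit; committed b=22)
Op 7: BEGIN: in_txn=True, pending={}
After op 7: visible(b) = 22 (pending={}, committed={b=22, c=4, d=23, e=20})

Answer: 22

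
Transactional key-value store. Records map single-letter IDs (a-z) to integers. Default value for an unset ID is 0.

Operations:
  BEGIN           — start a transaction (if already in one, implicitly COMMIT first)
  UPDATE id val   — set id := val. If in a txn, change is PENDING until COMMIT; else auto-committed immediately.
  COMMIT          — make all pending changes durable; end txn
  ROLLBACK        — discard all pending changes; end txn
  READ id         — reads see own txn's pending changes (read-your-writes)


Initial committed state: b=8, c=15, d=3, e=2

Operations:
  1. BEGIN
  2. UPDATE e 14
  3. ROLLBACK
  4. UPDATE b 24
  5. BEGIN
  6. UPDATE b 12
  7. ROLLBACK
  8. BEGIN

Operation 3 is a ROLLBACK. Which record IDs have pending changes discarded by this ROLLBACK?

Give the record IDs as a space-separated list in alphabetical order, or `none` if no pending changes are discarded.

Initial committed: {b=8, c=15, d=3, e=2}
Op 1: BEGIN: in_txn=True, pending={}
Op 2: UPDATE e=14 (pending; pending now {e=14})
Op 3: ROLLBACK: discarded pending ['e']; in_txn=False
Op 4: UPDATE b=24 (auto-commit; committed b=24)
Op 5: BEGIN: in_txn=True, pending={}
Op 6: UPDATE b=12 (pending; pending now {b=12})
Op 7: ROLLBACK: discarded pending ['b']; in_txn=False
Op 8: BEGIN: in_txn=True, pending={}
ROLLBACK at op 3 discards: ['e']

Answer: e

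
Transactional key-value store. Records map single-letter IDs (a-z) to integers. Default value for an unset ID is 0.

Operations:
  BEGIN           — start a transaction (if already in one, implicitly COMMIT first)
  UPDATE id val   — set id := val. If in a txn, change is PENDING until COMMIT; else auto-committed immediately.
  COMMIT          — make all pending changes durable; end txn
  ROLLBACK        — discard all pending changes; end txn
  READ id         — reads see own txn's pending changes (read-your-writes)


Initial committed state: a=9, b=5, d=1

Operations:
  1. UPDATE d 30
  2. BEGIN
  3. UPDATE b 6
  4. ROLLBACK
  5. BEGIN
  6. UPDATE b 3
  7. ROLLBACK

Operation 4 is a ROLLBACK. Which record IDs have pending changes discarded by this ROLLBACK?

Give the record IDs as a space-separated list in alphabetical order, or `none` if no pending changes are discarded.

Initial committed: {a=9, b=5, d=1}
Op 1: UPDATE d=30 (auto-commit; committed d=30)
Op 2: BEGIN: in_txn=True, pending={}
Op 3: UPDATE b=6 (pending; pending now {b=6})
Op 4: ROLLBACK: discarded pending ['b']; in_txn=False
Op 5: BEGIN: in_txn=True, pending={}
Op 6: UPDATE b=3 (pending; pending now {b=3})
Op 7: ROLLBACK: discarded pending ['b']; in_txn=False
ROLLBACK at op 4 discards: ['b']

Answer: b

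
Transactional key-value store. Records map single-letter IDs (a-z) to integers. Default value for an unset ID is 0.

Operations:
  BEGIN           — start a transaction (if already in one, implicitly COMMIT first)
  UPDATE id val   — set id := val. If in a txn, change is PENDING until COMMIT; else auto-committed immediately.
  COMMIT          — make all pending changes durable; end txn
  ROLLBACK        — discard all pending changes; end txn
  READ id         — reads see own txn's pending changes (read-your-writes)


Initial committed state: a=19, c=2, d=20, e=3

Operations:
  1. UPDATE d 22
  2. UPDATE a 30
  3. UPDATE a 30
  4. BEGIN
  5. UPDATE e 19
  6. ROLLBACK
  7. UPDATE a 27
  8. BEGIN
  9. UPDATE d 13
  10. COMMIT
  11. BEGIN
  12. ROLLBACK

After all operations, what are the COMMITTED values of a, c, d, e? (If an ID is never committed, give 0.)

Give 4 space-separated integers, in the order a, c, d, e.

Answer: 27 2 13 3

Derivation:
Initial committed: {a=19, c=2, d=20, e=3}
Op 1: UPDATE d=22 (auto-commit; committed d=22)
Op 2: UPDATE a=30 (auto-commit; committed a=30)
Op 3: UPDATE a=30 (auto-commit; committed a=30)
Op 4: BEGIN: in_txn=True, pending={}
Op 5: UPDATE e=19 (pending; pending now {e=19})
Op 6: ROLLBACK: discarded pending ['e']; in_txn=False
Op 7: UPDATE a=27 (auto-commit; committed a=27)
Op 8: BEGIN: in_txn=True, pending={}
Op 9: UPDATE d=13 (pending; pending now {d=13})
Op 10: COMMIT: merged ['d'] into committed; committed now {a=27, c=2, d=13, e=3}
Op 11: BEGIN: in_txn=True, pending={}
Op 12: ROLLBACK: discarded pending []; in_txn=False
Final committed: {a=27, c=2, d=13, e=3}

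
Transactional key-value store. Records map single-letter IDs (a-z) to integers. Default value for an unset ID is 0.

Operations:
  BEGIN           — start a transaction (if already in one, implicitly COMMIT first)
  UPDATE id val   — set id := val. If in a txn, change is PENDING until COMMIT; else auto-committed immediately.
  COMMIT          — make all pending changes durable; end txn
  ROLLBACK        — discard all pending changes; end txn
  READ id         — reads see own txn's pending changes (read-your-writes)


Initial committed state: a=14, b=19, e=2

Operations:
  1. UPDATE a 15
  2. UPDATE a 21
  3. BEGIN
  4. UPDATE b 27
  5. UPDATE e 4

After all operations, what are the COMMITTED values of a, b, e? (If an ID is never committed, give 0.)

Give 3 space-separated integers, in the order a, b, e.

Answer: 21 19 2

Derivation:
Initial committed: {a=14, b=19, e=2}
Op 1: UPDATE a=15 (auto-commit; committed a=15)
Op 2: UPDATE a=21 (auto-commit; committed a=21)
Op 3: BEGIN: in_txn=True, pending={}
Op 4: UPDATE b=27 (pending; pending now {b=27})
Op 5: UPDATE e=4 (pending; pending now {b=27, e=4})
Final committed: {a=21, b=19, e=2}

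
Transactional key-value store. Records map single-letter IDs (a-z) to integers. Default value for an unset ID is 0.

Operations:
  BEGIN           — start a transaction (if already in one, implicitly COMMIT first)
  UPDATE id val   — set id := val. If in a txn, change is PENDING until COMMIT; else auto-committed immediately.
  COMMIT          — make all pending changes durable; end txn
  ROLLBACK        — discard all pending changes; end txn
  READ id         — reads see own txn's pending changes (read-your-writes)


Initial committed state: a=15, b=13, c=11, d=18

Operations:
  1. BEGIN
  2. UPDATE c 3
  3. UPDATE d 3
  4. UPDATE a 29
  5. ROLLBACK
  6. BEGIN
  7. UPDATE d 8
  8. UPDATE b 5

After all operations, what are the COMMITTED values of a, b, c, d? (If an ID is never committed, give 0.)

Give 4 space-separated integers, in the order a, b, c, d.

Answer: 15 13 11 18

Derivation:
Initial committed: {a=15, b=13, c=11, d=18}
Op 1: BEGIN: in_txn=True, pending={}
Op 2: UPDATE c=3 (pending; pending now {c=3})
Op 3: UPDATE d=3 (pending; pending now {c=3, d=3})
Op 4: UPDATE a=29 (pending; pending now {a=29, c=3, d=3})
Op 5: ROLLBACK: discarded pending ['a', 'c', 'd']; in_txn=False
Op 6: BEGIN: in_txn=True, pending={}
Op 7: UPDATE d=8 (pending; pending now {d=8})
Op 8: UPDATE b=5 (pending; pending now {b=5, d=8})
Final committed: {a=15, b=13, c=11, d=18}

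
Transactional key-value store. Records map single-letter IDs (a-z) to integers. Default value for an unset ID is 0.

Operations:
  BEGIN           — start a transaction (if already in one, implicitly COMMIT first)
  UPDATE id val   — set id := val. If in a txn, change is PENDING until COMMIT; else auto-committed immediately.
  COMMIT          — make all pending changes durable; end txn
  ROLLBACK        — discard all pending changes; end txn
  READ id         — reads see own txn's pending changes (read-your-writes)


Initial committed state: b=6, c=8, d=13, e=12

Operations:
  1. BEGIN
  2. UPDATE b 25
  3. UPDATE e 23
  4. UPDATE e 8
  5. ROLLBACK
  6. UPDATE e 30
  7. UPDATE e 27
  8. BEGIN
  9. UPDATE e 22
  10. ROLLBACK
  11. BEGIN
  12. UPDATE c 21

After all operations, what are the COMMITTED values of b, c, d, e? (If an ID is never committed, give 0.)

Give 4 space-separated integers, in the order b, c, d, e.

Answer: 6 8 13 27

Derivation:
Initial committed: {b=6, c=8, d=13, e=12}
Op 1: BEGIN: in_txn=True, pending={}
Op 2: UPDATE b=25 (pending; pending now {b=25})
Op 3: UPDATE e=23 (pending; pending now {b=25, e=23})
Op 4: UPDATE e=8 (pending; pending now {b=25, e=8})
Op 5: ROLLBACK: discarded pending ['b', 'e']; in_txn=False
Op 6: UPDATE e=30 (auto-commit; committed e=30)
Op 7: UPDATE e=27 (auto-commit; committed e=27)
Op 8: BEGIN: in_txn=True, pending={}
Op 9: UPDATE e=22 (pending; pending now {e=22})
Op 10: ROLLBACK: discarded pending ['e']; in_txn=False
Op 11: BEGIN: in_txn=True, pending={}
Op 12: UPDATE c=21 (pending; pending now {c=21})
Final committed: {b=6, c=8, d=13, e=27}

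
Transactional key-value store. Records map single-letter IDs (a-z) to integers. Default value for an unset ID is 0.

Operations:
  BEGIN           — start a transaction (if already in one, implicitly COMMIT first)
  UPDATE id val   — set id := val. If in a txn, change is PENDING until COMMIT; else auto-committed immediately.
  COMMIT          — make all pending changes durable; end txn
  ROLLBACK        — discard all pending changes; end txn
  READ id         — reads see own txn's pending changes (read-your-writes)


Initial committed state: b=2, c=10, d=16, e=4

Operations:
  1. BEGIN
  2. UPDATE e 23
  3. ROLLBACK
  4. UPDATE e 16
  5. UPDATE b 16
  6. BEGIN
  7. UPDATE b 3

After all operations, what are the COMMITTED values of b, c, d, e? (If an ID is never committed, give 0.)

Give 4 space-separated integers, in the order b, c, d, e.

Answer: 16 10 16 16

Derivation:
Initial committed: {b=2, c=10, d=16, e=4}
Op 1: BEGIN: in_txn=True, pending={}
Op 2: UPDATE e=23 (pending; pending now {e=23})
Op 3: ROLLBACK: discarded pending ['e']; in_txn=False
Op 4: UPDATE e=16 (auto-commit; committed e=16)
Op 5: UPDATE b=16 (auto-commit; committed b=16)
Op 6: BEGIN: in_txn=True, pending={}
Op 7: UPDATE b=3 (pending; pending now {b=3})
Final committed: {b=16, c=10, d=16, e=16}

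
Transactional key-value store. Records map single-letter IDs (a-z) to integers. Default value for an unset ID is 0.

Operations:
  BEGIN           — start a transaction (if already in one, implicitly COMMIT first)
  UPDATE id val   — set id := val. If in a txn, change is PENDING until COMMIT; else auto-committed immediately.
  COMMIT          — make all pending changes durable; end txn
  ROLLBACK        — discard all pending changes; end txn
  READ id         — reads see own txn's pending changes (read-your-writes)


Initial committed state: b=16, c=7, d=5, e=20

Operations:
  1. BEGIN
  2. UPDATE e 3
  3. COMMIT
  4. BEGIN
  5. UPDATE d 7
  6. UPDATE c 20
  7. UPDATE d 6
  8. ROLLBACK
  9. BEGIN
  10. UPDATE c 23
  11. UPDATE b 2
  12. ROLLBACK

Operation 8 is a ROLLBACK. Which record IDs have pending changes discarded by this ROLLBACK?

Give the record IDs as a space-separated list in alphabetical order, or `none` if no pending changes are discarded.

Answer: c d

Derivation:
Initial committed: {b=16, c=7, d=5, e=20}
Op 1: BEGIN: in_txn=True, pending={}
Op 2: UPDATE e=3 (pending; pending now {e=3})
Op 3: COMMIT: merged ['e'] into committed; committed now {b=16, c=7, d=5, e=3}
Op 4: BEGIN: in_txn=True, pending={}
Op 5: UPDATE d=7 (pending; pending now {d=7})
Op 6: UPDATE c=20 (pending; pending now {c=20, d=7})
Op 7: UPDATE d=6 (pending; pending now {c=20, d=6})
Op 8: ROLLBACK: discarded pending ['c', 'd']; in_txn=False
Op 9: BEGIN: in_txn=True, pending={}
Op 10: UPDATE c=23 (pending; pending now {c=23})
Op 11: UPDATE b=2 (pending; pending now {b=2, c=23})
Op 12: ROLLBACK: discarded pending ['b', 'c']; in_txn=False
ROLLBACK at op 8 discards: ['c', 'd']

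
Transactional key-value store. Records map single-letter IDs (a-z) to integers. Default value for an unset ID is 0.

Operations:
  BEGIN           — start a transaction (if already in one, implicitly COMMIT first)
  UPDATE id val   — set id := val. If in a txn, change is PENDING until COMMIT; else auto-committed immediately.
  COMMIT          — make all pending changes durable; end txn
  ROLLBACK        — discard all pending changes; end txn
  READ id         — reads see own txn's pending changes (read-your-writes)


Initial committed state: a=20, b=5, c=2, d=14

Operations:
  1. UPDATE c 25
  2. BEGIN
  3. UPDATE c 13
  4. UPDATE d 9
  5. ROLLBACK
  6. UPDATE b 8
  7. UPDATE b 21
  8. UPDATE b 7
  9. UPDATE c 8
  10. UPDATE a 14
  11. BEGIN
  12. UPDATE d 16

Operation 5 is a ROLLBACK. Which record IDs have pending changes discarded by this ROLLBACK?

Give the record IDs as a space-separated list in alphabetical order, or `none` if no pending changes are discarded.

Initial committed: {a=20, b=5, c=2, d=14}
Op 1: UPDATE c=25 (auto-commit; committed c=25)
Op 2: BEGIN: in_txn=True, pending={}
Op 3: UPDATE c=13 (pending; pending now {c=13})
Op 4: UPDATE d=9 (pending; pending now {c=13, d=9})
Op 5: ROLLBACK: discarded pending ['c', 'd']; in_txn=False
Op 6: UPDATE b=8 (auto-commit; committed b=8)
Op 7: UPDATE b=21 (auto-commit; committed b=21)
Op 8: UPDATE b=7 (auto-commit; committed b=7)
Op 9: UPDATE c=8 (auto-commit; committed c=8)
Op 10: UPDATE a=14 (auto-commit; committed a=14)
Op 11: BEGIN: in_txn=True, pending={}
Op 12: UPDATE d=16 (pending; pending now {d=16})
ROLLBACK at op 5 discards: ['c', 'd']

Answer: c d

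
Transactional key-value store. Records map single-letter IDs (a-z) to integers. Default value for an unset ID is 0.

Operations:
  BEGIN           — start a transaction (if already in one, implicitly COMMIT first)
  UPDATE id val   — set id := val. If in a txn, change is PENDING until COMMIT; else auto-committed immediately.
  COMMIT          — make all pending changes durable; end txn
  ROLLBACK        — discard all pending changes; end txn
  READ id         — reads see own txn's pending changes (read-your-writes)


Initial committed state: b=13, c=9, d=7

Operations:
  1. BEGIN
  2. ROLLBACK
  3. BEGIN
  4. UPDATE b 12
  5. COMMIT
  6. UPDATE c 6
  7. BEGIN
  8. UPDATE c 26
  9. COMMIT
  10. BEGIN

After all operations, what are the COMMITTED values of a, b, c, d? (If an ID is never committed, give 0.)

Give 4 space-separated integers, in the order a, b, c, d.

Initial committed: {b=13, c=9, d=7}
Op 1: BEGIN: in_txn=True, pending={}
Op 2: ROLLBACK: discarded pending []; in_txn=False
Op 3: BEGIN: in_txn=True, pending={}
Op 4: UPDATE b=12 (pending; pending now {b=12})
Op 5: COMMIT: merged ['b'] into committed; committed now {b=12, c=9, d=7}
Op 6: UPDATE c=6 (auto-commit; committed c=6)
Op 7: BEGIN: in_txn=True, pending={}
Op 8: UPDATE c=26 (pending; pending now {c=26})
Op 9: COMMIT: merged ['c'] into committed; committed now {b=12, c=26, d=7}
Op 10: BEGIN: in_txn=True, pending={}
Final committed: {b=12, c=26, d=7}

Answer: 0 12 26 7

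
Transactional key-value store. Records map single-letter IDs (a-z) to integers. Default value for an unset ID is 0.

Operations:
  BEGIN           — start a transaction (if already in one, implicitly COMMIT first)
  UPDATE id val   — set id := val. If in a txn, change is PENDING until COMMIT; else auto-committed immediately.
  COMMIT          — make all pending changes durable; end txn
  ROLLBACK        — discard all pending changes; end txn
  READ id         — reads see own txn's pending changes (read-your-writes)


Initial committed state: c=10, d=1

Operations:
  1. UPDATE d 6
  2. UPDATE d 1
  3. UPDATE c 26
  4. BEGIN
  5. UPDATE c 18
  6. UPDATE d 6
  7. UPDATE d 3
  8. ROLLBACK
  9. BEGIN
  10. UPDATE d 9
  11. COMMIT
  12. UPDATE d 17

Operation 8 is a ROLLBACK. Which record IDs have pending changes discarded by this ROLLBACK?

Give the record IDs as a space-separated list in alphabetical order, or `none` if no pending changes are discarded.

Initial committed: {c=10, d=1}
Op 1: UPDATE d=6 (auto-commit; committed d=6)
Op 2: UPDATE d=1 (auto-commit; committed d=1)
Op 3: UPDATE c=26 (auto-commit; committed c=26)
Op 4: BEGIN: in_txn=True, pending={}
Op 5: UPDATE c=18 (pending; pending now {c=18})
Op 6: UPDATE d=6 (pending; pending now {c=18, d=6})
Op 7: UPDATE d=3 (pending; pending now {c=18, d=3})
Op 8: ROLLBACK: discarded pending ['c', 'd']; in_txn=False
Op 9: BEGIN: in_txn=True, pending={}
Op 10: UPDATE d=9 (pending; pending now {d=9})
Op 11: COMMIT: merged ['d'] into committed; committed now {c=26, d=9}
Op 12: UPDATE d=17 (auto-commit; committed d=17)
ROLLBACK at op 8 discards: ['c', 'd']

Answer: c d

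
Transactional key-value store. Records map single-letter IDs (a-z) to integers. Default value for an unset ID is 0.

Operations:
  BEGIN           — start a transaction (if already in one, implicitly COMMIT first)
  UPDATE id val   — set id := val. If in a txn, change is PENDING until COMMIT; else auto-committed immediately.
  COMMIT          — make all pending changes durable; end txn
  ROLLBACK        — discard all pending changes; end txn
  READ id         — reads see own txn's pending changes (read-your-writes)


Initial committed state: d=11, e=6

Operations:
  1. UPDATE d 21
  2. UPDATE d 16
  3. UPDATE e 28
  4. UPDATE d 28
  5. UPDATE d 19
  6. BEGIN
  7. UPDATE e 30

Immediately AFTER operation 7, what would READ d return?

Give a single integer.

Initial committed: {d=11, e=6}
Op 1: UPDATE d=21 (auto-commit; committed d=21)
Op 2: UPDATE d=16 (auto-commit; committed d=16)
Op 3: UPDATE e=28 (auto-commit; committed e=28)
Op 4: UPDATE d=28 (auto-commit; committed d=28)
Op 5: UPDATE d=19 (auto-commit; committed d=19)
Op 6: BEGIN: in_txn=True, pending={}
Op 7: UPDATE e=30 (pending; pending now {e=30})
After op 7: visible(d) = 19 (pending={e=30}, committed={d=19, e=28})

Answer: 19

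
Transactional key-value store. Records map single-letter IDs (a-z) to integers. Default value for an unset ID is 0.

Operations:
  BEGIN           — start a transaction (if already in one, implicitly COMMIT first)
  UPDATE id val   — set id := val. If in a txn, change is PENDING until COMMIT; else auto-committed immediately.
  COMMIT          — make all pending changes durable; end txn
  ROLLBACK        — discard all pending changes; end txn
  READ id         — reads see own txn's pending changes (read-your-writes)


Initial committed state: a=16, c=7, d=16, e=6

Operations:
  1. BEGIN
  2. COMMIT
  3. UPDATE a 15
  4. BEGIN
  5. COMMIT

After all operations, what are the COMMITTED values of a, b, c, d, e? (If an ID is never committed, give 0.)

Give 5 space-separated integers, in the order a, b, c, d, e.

Answer: 15 0 7 16 6

Derivation:
Initial committed: {a=16, c=7, d=16, e=6}
Op 1: BEGIN: in_txn=True, pending={}
Op 2: COMMIT: merged [] into committed; committed now {a=16, c=7, d=16, e=6}
Op 3: UPDATE a=15 (auto-commit; committed a=15)
Op 4: BEGIN: in_txn=True, pending={}
Op 5: COMMIT: merged [] into committed; committed now {a=15, c=7, d=16, e=6}
Final committed: {a=15, c=7, d=16, e=6}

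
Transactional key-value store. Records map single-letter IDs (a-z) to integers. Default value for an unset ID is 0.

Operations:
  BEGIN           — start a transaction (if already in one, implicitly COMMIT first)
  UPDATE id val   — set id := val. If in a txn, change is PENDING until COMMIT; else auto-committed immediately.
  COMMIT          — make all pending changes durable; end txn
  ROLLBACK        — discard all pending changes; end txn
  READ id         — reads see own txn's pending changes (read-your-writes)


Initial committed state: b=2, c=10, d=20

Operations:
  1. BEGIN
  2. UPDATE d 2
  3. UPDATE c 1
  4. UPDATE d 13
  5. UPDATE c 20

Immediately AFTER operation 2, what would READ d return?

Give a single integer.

Answer: 2

Derivation:
Initial committed: {b=2, c=10, d=20}
Op 1: BEGIN: in_txn=True, pending={}
Op 2: UPDATE d=2 (pending; pending now {d=2})
After op 2: visible(d) = 2 (pending={d=2}, committed={b=2, c=10, d=20})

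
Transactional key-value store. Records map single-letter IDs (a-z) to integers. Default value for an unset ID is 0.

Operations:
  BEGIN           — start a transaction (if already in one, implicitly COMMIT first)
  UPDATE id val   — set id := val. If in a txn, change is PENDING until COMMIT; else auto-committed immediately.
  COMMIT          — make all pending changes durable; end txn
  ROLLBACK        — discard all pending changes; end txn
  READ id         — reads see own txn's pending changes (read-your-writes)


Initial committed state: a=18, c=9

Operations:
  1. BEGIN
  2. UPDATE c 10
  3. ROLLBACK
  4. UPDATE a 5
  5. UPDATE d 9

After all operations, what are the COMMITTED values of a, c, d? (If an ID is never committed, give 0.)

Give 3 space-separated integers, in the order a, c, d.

Answer: 5 9 9

Derivation:
Initial committed: {a=18, c=9}
Op 1: BEGIN: in_txn=True, pending={}
Op 2: UPDATE c=10 (pending; pending now {c=10})
Op 3: ROLLBACK: discarded pending ['c']; in_txn=False
Op 4: UPDATE a=5 (auto-commit; committed a=5)
Op 5: UPDATE d=9 (auto-commit; committed d=9)
Final committed: {a=5, c=9, d=9}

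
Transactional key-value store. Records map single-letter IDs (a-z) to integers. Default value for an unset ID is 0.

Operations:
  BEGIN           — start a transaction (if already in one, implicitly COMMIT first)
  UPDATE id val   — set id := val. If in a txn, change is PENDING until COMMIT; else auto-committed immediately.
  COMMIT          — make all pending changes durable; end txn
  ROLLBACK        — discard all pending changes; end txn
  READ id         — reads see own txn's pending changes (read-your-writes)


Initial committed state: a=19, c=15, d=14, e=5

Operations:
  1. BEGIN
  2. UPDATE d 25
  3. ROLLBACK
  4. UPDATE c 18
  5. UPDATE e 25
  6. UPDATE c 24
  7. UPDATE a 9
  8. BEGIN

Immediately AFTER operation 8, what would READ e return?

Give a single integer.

Answer: 25

Derivation:
Initial committed: {a=19, c=15, d=14, e=5}
Op 1: BEGIN: in_txn=True, pending={}
Op 2: UPDATE d=25 (pending; pending now {d=25})
Op 3: ROLLBACK: discarded pending ['d']; in_txn=False
Op 4: UPDATE c=18 (auto-commit; committed c=18)
Op 5: UPDATE e=25 (auto-commit; committed e=25)
Op 6: UPDATE c=24 (auto-commit; committed c=24)
Op 7: UPDATE a=9 (auto-commit; committed a=9)
Op 8: BEGIN: in_txn=True, pending={}
After op 8: visible(e) = 25 (pending={}, committed={a=9, c=24, d=14, e=25})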